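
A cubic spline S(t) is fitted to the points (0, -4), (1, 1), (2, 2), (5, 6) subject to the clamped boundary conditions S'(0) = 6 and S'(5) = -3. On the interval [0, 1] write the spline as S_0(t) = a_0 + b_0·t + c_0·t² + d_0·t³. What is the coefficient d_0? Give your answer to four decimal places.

Let σ_i = S''(x_i). Step sizes h_i = 1, 1, 3; slopes of the chords Δ_i = (y_(i+1) - y_i)/h_i = 5, 1, 4/3.
  1·σ_0 + 4·σ_1 + 1·σ_2 = 6(Δ_1 - Δ_0) = -24
  1·σ_1 + 8·σ_2 + 3·σ_3 = 6(Δ_2 - Δ_1) = 2
Clamped end conditions give two more equations: 2h_0·σ_0 + h_0·σ_1 = 6(Δ_0 - S'(0)) = -6 and h_2·σ_2 + 2h_2·σ_3 = 6(S'(5) - Δ_2) = -26.
Solving the tridiagonal system: σ_0 = 14/29, σ_1 = -202/29, σ_2 = 98/29, σ_3 = -524/87.
On [0, 1], with S_0(t) = a_0 + b_0·t + c_0·t² + d_0·t³: c_0 = σ_0/2 = 7/29, d_0 = (σ_1 - σ_0)/(6h_0) = -36/29, b_0 = Δ_0 - h_0(2σ_0 + σ_1)/6 = 6.

-1.2414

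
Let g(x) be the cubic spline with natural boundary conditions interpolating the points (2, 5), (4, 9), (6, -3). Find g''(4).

-6

Write M_i for g''(x_i). With h_i = 2, 2 and divided differences Δ_i = 2, -6, the continuity of g' gives the tridiagonal system
  2·M_0 + 8·M_1 + 2·M_2 = 6(Δ_1 - Δ_0) = -48
Natural end conditions: M_0 = M_2 = 0.
Forward elimination and back-substitution give M_0 = 0, M_1 = -6, M_2 = 0.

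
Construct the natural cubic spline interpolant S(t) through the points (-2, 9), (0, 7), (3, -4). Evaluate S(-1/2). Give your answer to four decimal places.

Write M_i for S''(x_i). With h_i = 2, 3 and divided differences Δ_i = -1, -11/3, the continuity of S' gives the tridiagonal system
  2·M_0 + 10·M_1 + 3·M_2 = 6(Δ_1 - Δ_0) = -16
Natural end conditions: M_0 = M_2 = 0.
Hence M_0 = 0, M_1 = -8/5, M_2 = 0.
On [-2, 0], S(t) = 9 - 7/15·(t + 2) + 0·(t + 2)² - 2/15·(t + 2)³.
With (t + 2) = 3/2: S(-1/2) = 157/20.

7.8500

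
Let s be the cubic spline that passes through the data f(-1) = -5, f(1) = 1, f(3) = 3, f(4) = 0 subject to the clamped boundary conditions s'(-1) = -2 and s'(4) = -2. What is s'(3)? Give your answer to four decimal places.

Put σ_i = s'' at the i-th knot. Here h = (2, 2, 1) and Δ = (3, 1, -3), so the interior equations h_(i-1)·σ_(i-1) + 2(h_(i-1)+h_i)·σ_i + h_i·σ_(i+1) = 6(Δ_i − Δ_(i-1)) read
  2·σ_0 + 8·σ_1 + 2·σ_2 = 6(Δ_1 - Δ_0) = -12
  2·σ_1 + 6·σ_2 + 1·σ_3 = 6(Δ_2 - Δ_1) = -24
Clamped end conditions give two more equations: 2h_0·σ_0 + h_0·σ_1 = 6(Δ_0 - s'(-1)) = 30 and h_2·σ_2 + 2h_2·σ_3 = 6(s'(4) - Δ_2) = 6.
Solving the tridiagonal system: σ_0 = 204/23, σ_1 = -63/23, σ_2 = -90/23, σ_3 = 114/23.
On [3, 4], s'(x) = b_2 + 2c_2·(x - 3) + 3d_2·(x - 3)² with b_2 = Δ_2 - h_2(2σ_2 + σ_3)/6 = -58/23, c_2 = σ_2/2 = -45/23, d_2 = (σ_3 - σ_2)/(6h_2) = 34/23. So s'(3) = -58/23.

-2.5217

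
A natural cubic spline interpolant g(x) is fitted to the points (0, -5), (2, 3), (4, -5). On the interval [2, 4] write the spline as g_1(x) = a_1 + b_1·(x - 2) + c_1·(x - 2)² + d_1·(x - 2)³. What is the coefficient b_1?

0

Put M_i = g'' at the i-th knot. Here h = (2, 2) and Δ = (4, -4), so the interior equations h_(i-1)·M_(i-1) + 2(h_(i-1)+h_i)·M_i + h_i·M_(i+1) = 6(Δ_i − Δ_(i-1)) read
  2·M_0 + 8·M_1 + 2·M_2 = 6(Δ_1 - Δ_0) = -48
Natural end conditions: M_0 = M_2 = 0.
Solving: M_0 = 0, M_1 = -6, M_2 = 0.
On [2, 4], with g_1(x) = a_1 + b_1·(x - 2) + c_1·(x - 2)² + d_1·(x - 2)³: c_1 = M_1/2 = -3, d_1 = (M_2 - M_1)/(6h_1) = 1/2, b_1 = Δ_1 - h_1(2M_1 + M_2)/6 = 0.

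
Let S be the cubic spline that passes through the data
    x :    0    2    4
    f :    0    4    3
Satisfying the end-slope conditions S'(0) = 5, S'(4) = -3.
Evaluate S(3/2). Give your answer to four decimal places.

3.6680

With σ_i denoting the second derivative at x_i, h_i = 2, 2, and Δ_i = (y_(i+1) − y_i)/h_i = 2, -1/2:
  2·σ_0 + 8·σ_1 + 2·σ_2 = 6(Δ_1 - Δ_0) = -15
Clamped end conditions give two more equations: 2h_0·σ_0 + h_0·σ_1 = 6(Δ_0 - S'(0)) = -18 and h_1·σ_1 + 2h_1·σ_2 = 6(S'(4) - Δ_1) = -15.
Solving the tridiagonal system: σ_0 = -37/8, σ_1 = 1/4, σ_2 = -31/8.
On [0, 2], S(x) = 0 + 5·x - 37/16·x² + 13/32·x³.
With x = 3/2: S(3/2) = 939/256.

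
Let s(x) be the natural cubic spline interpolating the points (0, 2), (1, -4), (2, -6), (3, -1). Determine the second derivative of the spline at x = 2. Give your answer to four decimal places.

9.6000

With M_i denoting the second derivative at x_i, h_i = 1, 1, 1, and Δ_i = (y_(i+1) − y_i)/h_i = -6, -2, 5:
  1·M_0 + 4·M_1 + 1·M_2 = 6(Δ_1 - Δ_0) = 24
  1·M_1 + 4·M_2 + 1·M_3 = 6(Δ_2 - Δ_1) = 42
Natural end conditions: M_0 = M_3 = 0.
Solving: M_0 = 0, M_1 = 18/5, M_2 = 48/5, M_3 = 0.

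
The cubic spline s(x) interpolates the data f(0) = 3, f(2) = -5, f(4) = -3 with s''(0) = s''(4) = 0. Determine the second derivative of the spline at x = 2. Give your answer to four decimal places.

3.7500

Write M_i for s''(x_i). With h_i = 2, 2 and divided differences Δ_i = -4, 1, the continuity of s' gives the tridiagonal system
  2·M_0 + 8·M_1 + 2·M_2 = 6(Δ_1 - Δ_0) = 30
Natural end conditions: M_0 = M_2 = 0.
Hence M_0 = 0, M_1 = 15/4, M_2 = 0.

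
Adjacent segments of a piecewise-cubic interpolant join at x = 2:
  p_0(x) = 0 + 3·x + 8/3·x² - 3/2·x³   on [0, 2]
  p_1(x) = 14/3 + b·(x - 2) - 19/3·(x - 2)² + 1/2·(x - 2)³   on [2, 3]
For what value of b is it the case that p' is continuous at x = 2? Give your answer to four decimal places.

-4.3333

p_0'(x) = 3 + 16/3·x - 9/2·x², so p_0'(2) = -13/3. On the right, p_1'(2) = b, so b = -13/3.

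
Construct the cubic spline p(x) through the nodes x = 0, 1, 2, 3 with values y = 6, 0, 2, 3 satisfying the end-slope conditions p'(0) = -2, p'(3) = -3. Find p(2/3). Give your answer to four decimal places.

Write M_i for p''(x_i). With h_i = 1, 1, 1 and divided differences Δ_i = -6, 2, 1, the continuity of p' gives the tridiagonal system
  1·M_0 + 4·M_1 + 1·M_2 = 6(Δ_1 - Δ_0) = 48
  1·M_1 + 4·M_2 + 1·M_3 = 6(Δ_2 - Δ_1) = -6
Clamped end conditions give two more equations: 2h_0·M_0 + h_0·M_1 = 6(Δ_0 - p'(0)) = -24 and h_2·M_2 + 2h_2·M_3 = 6(p'(3) - Δ_2) = -24.
Solving the tridiagonal system: M_0 = -316/15, M_1 = 272/15, M_2 = -52/15, M_3 = -154/15.
On [0, 1], p(x) = 6 - 2·x - 158/15·x² + 98/15·x³.
With x = 2/3: p(2/3) = 778/405.

1.9210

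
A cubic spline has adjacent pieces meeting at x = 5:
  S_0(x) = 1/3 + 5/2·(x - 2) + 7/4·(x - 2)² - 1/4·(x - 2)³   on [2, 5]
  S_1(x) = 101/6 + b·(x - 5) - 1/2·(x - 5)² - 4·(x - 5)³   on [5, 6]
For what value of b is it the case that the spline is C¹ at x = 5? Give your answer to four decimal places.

6.2500

S_0'(x) = 5/2 + 7/2·(x - 2) - 3/4·(x - 2)², so S_0'(5) = 25/4. On the right, S_1'(5) = b, so b = 25/4.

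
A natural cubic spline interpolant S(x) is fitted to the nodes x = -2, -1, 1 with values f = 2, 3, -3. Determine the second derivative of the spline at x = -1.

-4

With σ_i denoting the second derivative at x_i, h_i = 1, 2, and Δ_i = (y_(i+1) − y_i)/h_i = 1, -3:
  1·σ_0 + 6·σ_1 + 2·σ_2 = 6(Δ_1 - Δ_0) = -24
Natural end conditions: σ_0 = σ_2 = 0.
Solving the tridiagonal system: σ_0 = 0, σ_1 = -4, σ_2 = 0.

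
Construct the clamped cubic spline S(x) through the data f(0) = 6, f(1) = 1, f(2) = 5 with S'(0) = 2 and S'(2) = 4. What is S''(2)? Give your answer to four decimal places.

Write M_i for S''(x_i). With h_i = 1, 1 and divided differences Δ_i = -5, 4, the continuity of S' gives the tridiagonal system
  1·M_0 + 4·M_1 + 1·M_2 = 6(Δ_1 - Δ_0) = 54
Clamped end conditions give two more equations: 2h_0·M_0 + h_0·M_1 = 6(Δ_0 - S'(0)) = -42 and h_1·M_1 + 2h_1·M_2 = 6(S'(2) - Δ_1) = 0.
Forward elimination and back-substitution give M_0 = -67/2, M_1 = 25, M_2 = -25/2.

-12.5000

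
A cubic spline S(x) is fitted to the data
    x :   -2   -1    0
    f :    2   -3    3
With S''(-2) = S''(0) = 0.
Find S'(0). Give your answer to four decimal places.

Write m_i for S''(x_i). With h_i = 1, 1 and divided differences Δ_i = -5, 6, the continuity of S' gives the tridiagonal system
  1·m_0 + 4·m_1 + 1·m_2 = 6(Δ_1 - Δ_0) = 66
Natural end conditions: m_0 = m_2 = 0.
Solving the tridiagonal system: m_0 = 0, m_1 = 33/2, m_2 = 0.
On [-1, 0], S'(x) = b_1 + 2c_1·(x + 1) + 3d_1·(x + 1)² with b_1 = Δ_1 - h_1(2m_1 + m_2)/6 = 1/2, c_1 = m_1/2 = 33/4, d_1 = (m_2 - m_1)/(6h_1) = -11/4. So S'(0) = 35/4.

8.7500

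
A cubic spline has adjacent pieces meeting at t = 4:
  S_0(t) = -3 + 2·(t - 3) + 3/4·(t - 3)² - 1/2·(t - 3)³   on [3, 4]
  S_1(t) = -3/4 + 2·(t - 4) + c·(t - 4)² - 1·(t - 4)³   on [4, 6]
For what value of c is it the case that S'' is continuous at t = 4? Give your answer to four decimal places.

S_0''(t) = 3/2 - 3·(t - 3), so S_0''(4) = -3/2. On the right, S_1''(4) = 2c, so c = -3/4.

-0.7500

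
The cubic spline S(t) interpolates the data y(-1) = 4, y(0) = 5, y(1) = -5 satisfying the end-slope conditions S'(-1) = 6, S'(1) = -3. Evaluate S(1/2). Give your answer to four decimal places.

Write M_i for S''(x_i). With h_i = 1, 1 and divided differences Δ_i = 1, -10, the continuity of S' gives the tridiagonal system
  1·M_0 + 4·M_1 + 1·M_2 = 6(Δ_1 - Δ_0) = -66
Clamped end conditions give two more equations: 2h_0·M_0 + h_0·M_1 = 6(Δ_0 - S'(-1)) = -30 and h_1·M_1 + 2h_1·M_2 = 6(S'(1) - Δ_1) = 42.
Forward elimination and back-substitution give M_0 = -3, M_1 = -24, M_2 = 33.
On [0, 1], S(t) = 5 - 15/2·t - 12·t² + 19/2·t³.
With t = 1/2: S(1/2) = -9/16.

-0.5625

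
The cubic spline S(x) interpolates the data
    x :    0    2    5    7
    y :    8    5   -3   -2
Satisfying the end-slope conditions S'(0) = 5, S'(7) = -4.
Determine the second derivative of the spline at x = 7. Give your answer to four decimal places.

-8.5208

Let σ_i = S''(x_i). Step sizes h_i = 2, 3, 2; slopes of the chords Δ_i = (y_(i+1) - y_i)/h_i = -3/2, -8/3, 1/2.
  2·σ_0 + 10·σ_1 + 3·σ_2 = 6(Δ_1 - Δ_0) = -7
  3·σ_1 + 10·σ_2 + 2·σ_3 = 6(Δ_2 - Δ_1) = 19
Clamped end conditions give two more equations: 2h_0·σ_0 + h_0·σ_1 = 6(Δ_0 - S'(0)) = -39 and h_2·σ_2 + 2h_2·σ_3 = 6(S'(7) - Δ_2) = -27.
Solving: σ_0 = -473/48, σ_1 = 5/24, σ_2 = 85/24, σ_3 = -409/48.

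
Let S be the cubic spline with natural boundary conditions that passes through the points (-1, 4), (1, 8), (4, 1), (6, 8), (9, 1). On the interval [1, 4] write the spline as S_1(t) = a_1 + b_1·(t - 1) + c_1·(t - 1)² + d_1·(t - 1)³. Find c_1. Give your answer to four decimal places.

Put M_i = S'' at the i-th knot. Here h = (2, 3, 2, 3) and Δ = (2, -7/3, 7/2, -7/3), so the interior equations h_(i-1)·M_(i-1) + 2(h_(i-1)+h_i)·M_i + h_i·M_(i+1) = 6(Δ_i − Δ_(i-1)) read
  2·M_0 + 10·M_1 + 3·M_2 = 6(Δ_1 - Δ_0) = -26
  3·M_1 + 10·M_2 + 2·M_3 = 6(Δ_2 - Δ_1) = 35
  2·M_2 + 10·M_3 + 3·M_4 = 6(Δ_3 - Δ_2) = -35
Natural end conditions: M_0 = M_4 = 0.
Hence M_0 = 0, M_1 = -626/145, M_2 = 166/29, M_3 = -1347/290, M_4 = 0.
On [1, 4], with S_1(t) = a_1 + b_1·(t - 1) + c_1·(t - 1)² + d_1·(t - 1)³: c_1 = M_1/2 = -313/145, d_1 = (M_2 - M_1)/(6h_1) = 728/1305, b_1 = Δ_1 - h_1(2M_1 + M_2)/6 = -382/435.

-2.1586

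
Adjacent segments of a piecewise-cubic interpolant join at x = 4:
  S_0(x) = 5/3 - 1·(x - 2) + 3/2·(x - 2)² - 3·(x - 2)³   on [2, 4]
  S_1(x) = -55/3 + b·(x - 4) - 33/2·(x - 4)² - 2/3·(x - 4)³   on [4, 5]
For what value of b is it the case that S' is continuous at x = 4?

S_0'(x) = -1 + 3·(x - 2) - 9·(x - 2)², so S_0'(4) = -31. On the right, S_1'(4) = b, so b = -31.

-31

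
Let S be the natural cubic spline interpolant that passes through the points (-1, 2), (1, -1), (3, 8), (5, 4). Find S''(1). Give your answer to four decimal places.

6.1000

With m_i denoting the second derivative at x_i, h_i = 2, 2, 2, and Δ_i = (y_(i+1) − y_i)/h_i = -3/2, 9/2, -2:
  2·m_0 + 8·m_1 + 2·m_2 = 6(Δ_1 - Δ_0) = 36
  2·m_1 + 8·m_2 + 2·m_3 = 6(Δ_2 - Δ_1) = -39
Natural end conditions: m_0 = m_3 = 0.
Hence m_0 = 0, m_1 = 61/10, m_2 = -32/5, m_3 = 0.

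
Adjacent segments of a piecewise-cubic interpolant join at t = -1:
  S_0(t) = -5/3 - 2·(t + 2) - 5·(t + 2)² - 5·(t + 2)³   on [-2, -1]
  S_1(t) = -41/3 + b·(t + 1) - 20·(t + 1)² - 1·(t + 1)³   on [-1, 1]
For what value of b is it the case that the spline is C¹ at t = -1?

S_0'(t) = -2 - 10·(t + 2) - 15·(t + 2)², so S_0'(-1) = -27. On the right, S_1'(-1) = b, so b = -27.

-27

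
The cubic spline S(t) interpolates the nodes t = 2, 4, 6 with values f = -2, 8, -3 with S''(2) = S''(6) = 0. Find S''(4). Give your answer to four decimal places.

Let M_i = S''(x_i). Step sizes h_i = 2, 2; slopes of the chords Δ_i = (y_(i+1) - y_i)/h_i = 5, -11/2.
  2·M_0 + 8·M_1 + 2·M_2 = 6(Δ_1 - Δ_0) = -63
Natural end conditions: M_0 = M_2 = 0.
Forward elimination and back-substitution give M_0 = 0, M_1 = -63/8, M_2 = 0.

-7.8750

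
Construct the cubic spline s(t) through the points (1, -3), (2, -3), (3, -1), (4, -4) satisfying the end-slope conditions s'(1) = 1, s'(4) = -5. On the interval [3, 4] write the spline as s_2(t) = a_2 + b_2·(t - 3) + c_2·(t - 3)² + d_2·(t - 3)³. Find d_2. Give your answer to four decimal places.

Write m_i for s''(x_i). With h_i = 1, 1, 1 and divided differences Δ_i = 0, 2, -3, the continuity of s' gives the tridiagonal system
  1·m_0 + 4·m_1 + 1·m_2 = 6(Δ_1 - Δ_0) = 12
  1·m_1 + 4·m_2 + 1·m_3 = 6(Δ_2 - Δ_1) = -30
Clamped end conditions give two more equations: 2h_0·m_0 + h_0·m_1 = 6(Δ_0 - s'(1)) = -6 and h_2·m_2 + 2h_2·m_3 = 6(s'(4) - Δ_2) = -12.
Hence m_0 = -32/5, m_1 = 34/5, m_2 = -44/5, m_3 = -8/5.
On [3, 4], with s_2(t) = a_2 + b_2·(t - 3) + c_2·(t - 3)² + d_2·(t - 3)³: c_2 = m_2/2 = -22/5, d_2 = (m_3 - m_2)/(6h_2) = 6/5, b_2 = Δ_2 - h_2(2m_2 + m_3)/6 = 1/5.

1.2000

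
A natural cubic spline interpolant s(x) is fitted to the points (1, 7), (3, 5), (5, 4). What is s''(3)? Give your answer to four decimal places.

0.3750

Put M_i = s'' at the i-th knot. Here h = (2, 2) and Δ = (-1, -1/2), so the interior equations h_(i-1)·M_(i-1) + 2(h_(i-1)+h_i)·M_i + h_i·M_(i+1) = 6(Δ_i − Δ_(i-1)) read
  2·M_0 + 8·M_1 + 2·M_2 = 6(Δ_1 - Δ_0) = 3
Natural end conditions: M_0 = M_2 = 0.
Solving the tridiagonal system: M_0 = 0, M_1 = 3/8, M_2 = 0.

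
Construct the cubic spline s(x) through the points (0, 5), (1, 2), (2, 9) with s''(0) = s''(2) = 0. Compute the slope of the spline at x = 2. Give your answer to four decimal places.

With m_i denoting the second derivative at x_i, h_i = 1, 1, and Δ_i = (y_(i+1) − y_i)/h_i = -3, 7:
  1·m_0 + 4·m_1 + 1·m_2 = 6(Δ_1 - Δ_0) = 60
Natural end conditions: m_0 = m_2 = 0.
Solving the tridiagonal system: m_0 = 0, m_1 = 15, m_2 = 0.
On [1, 2], s'(x) = b_1 + 2c_1·(x - 1) + 3d_1·(x - 1)² with b_1 = Δ_1 - h_1(2m_1 + m_2)/6 = 2, c_1 = m_1/2 = 15/2, d_1 = (m_2 - m_1)/(6h_1) = -5/2. So s'(2) = 19/2.

9.5000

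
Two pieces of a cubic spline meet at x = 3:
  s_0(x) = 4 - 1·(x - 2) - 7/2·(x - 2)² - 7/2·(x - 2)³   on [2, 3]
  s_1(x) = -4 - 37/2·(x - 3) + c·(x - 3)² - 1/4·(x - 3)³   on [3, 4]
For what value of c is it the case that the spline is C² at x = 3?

-14

s_0''(x) = -7 - 21·(x - 2), so s_0''(3) = -28. On the right, s_1''(3) = 2c, so c = -14.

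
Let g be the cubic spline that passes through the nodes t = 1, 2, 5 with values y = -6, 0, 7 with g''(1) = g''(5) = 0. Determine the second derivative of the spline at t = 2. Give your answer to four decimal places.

Write m_i for g''(x_i). With h_i = 1, 3 and divided differences Δ_i = 6, 7/3, the continuity of g' gives the tridiagonal system
  1·m_0 + 8·m_1 + 3·m_2 = 6(Δ_1 - Δ_0) = -22
Natural end conditions: m_0 = m_2 = 0.
Solving the tridiagonal system: m_0 = 0, m_1 = -11/4, m_2 = 0.

-2.7500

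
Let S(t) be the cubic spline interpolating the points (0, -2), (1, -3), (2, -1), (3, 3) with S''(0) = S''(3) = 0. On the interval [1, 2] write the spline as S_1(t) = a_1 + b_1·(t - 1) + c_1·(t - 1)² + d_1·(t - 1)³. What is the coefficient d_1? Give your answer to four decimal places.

Put σ_i = S'' at the i-th knot. Here h = (1, 1, 1) and Δ = (-1, 2, 4), so the interior equations h_(i-1)·σ_(i-1) + 2(h_(i-1)+h_i)·σ_i + h_i·σ_(i+1) = 6(Δ_i − Δ_(i-1)) read
  1·σ_0 + 4·σ_1 + 1·σ_2 = 6(Δ_1 - Δ_0) = 18
  1·σ_1 + 4·σ_2 + 1·σ_3 = 6(Δ_2 - Δ_1) = 12
Natural end conditions: σ_0 = σ_3 = 0.
Hence σ_0 = 0, σ_1 = 4, σ_2 = 2, σ_3 = 0.
On [1, 2], with S_1(t) = a_1 + b_1·(t - 1) + c_1·(t - 1)² + d_1·(t - 1)³: c_1 = σ_1/2 = 2, d_1 = (σ_2 - σ_1)/(6h_1) = -1/3, b_1 = Δ_1 - h_1(2σ_1 + σ_2)/6 = 1/3.

-0.3333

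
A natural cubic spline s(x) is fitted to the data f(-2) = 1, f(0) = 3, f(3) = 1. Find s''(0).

Write M_i for s''(x_i). With h_i = 2, 3 and divided differences Δ_i = 1, -2/3, the continuity of s' gives the tridiagonal system
  2·M_0 + 10·M_1 + 3·M_2 = 6(Δ_1 - Δ_0) = -10
Natural end conditions: M_0 = M_2 = 0.
Solving the tridiagonal system: M_0 = 0, M_1 = -1, M_2 = 0.

-1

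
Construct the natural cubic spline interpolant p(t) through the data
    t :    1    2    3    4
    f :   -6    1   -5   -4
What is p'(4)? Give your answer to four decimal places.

Put M_i = p'' at the i-th knot. Here h = (1, 1, 1) and Δ = (7, -6, 1), so the interior equations h_(i-1)·M_(i-1) + 2(h_(i-1)+h_i)·M_i + h_i·M_(i+1) = 6(Δ_i − Δ_(i-1)) read
  1·M_0 + 4·M_1 + 1·M_2 = 6(Δ_1 - Δ_0) = -78
  1·M_1 + 4·M_2 + 1·M_3 = 6(Δ_2 - Δ_1) = 42
Natural end conditions: M_0 = M_3 = 0.
Solving the tridiagonal system: M_0 = 0, M_1 = -118/5, M_2 = 82/5, M_3 = 0.
On [3, 4], p'(t) = b_2 + 2c_2·(t - 3) + 3d_2·(t - 3)² with b_2 = Δ_2 - h_2(2M_2 + M_3)/6 = -67/15, c_2 = M_2/2 = 41/5, d_2 = (M_3 - M_2)/(6h_2) = -41/15. So p'(4) = 56/15.

3.7333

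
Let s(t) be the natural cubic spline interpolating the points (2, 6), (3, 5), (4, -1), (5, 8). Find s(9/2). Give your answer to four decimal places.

1.8750

Let σ_i = s''(x_i). Step sizes h_i = 1, 1, 1; slopes of the chords Δ_i = (y_(i+1) - y_i)/h_i = -1, -6, 9.
  1·σ_0 + 4·σ_1 + 1·σ_2 = 6(Δ_1 - Δ_0) = -30
  1·σ_1 + 4·σ_2 + 1·σ_3 = 6(Δ_2 - Δ_1) = 90
Natural end conditions: σ_0 = σ_3 = 0.
Forward elimination and back-substitution give σ_0 = 0, σ_1 = -14, σ_2 = 26, σ_3 = 0.
On [4, 5], s(t) = -1 + 1/3·(t - 4) + 13·(t - 4)² - 13/3·(t - 4)³.
With (t - 4) = 1/2: s(9/2) = 15/8.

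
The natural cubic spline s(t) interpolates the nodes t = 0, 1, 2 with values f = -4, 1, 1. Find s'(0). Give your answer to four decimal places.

Put σ_i = s'' at the i-th knot. Here h = (1, 1) and Δ = (5, 0), so the interior equations h_(i-1)·σ_(i-1) + 2(h_(i-1)+h_i)·σ_i + h_i·σ_(i+1) = 6(Δ_i − Δ_(i-1)) read
  1·σ_0 + 4·σ_1 + 1·σ_2 = 6(Δ_1 - Δ_0) = -30
Natural end conditions: σ_0 = σ_2 = 0.
Solving: σ_0 = 0, σ_1 = -15/2, σ_2 = 0.
On [0, 1], s'(t) = b_0 + 2c_0·t + 3d_0·t² with b_0 = Δ_0 - h_0(2σ_0 + σ_1)/6 = 25/4, c_0 = σ_0/2 = 0, d_0 = (σ_1 - σ_0)/(6h_0) = -5/4. So s'(0) = 25/4.

6.2500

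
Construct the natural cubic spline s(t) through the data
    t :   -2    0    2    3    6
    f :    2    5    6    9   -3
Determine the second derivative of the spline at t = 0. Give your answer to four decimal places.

Put m_i = s'' at the i-th knot. Here h = (2, 2, 1, 3) and Δ = (3/2, 1/2, 3, -4), so the interior equations h_(i-1)·m_(i-1) + 2(h_(i-1)+h_i)·m_i + h_i·m_(i+1) = 6(Δ_i − Δ_(i-1)) read
  2·m_0 + 8·m_1 + 2·m_2 = 6(Δ_1 - Δ_0) = -6
  2·m_1 + 6·m_2 + 1·m_3 = 6(Δ_2 - Δ_1) = 15
  1·m_2 + 8·m_3 + 3·m_4 = 6(Δ_3 - Δ_2) = -42
Natural end conditions: m_0 = m_4 = 0.
Hence m_0 = 0, m_1 = -303/172, m_2 = 174/43, m_3 = -495/86, m_4 = 0.

-1.7616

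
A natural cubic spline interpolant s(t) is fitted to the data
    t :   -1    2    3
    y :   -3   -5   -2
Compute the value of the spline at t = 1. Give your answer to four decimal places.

-5.8611

Write m_i for s''(x_i). With h_i = 3, 1 and divided differences Δ_i = -2/3, 3, the continuity of s' gives the tridiagonal system
  3·m_0 + 8·m_1 + 1·m_2 = 6(Δ_1 - Δ_0) = 22
Natural end conditions: m_0 = m_2 = 0.
Hence m_0 = 0, m_1 = 11/4, m_2 = 0.
On [-1, 2], s(t) = -3 - 49/24·(t + 1) + 0·(t + 1)² + 11/72·(t + 1)³.
With (t + 1) = 2: s(1) = -211/36.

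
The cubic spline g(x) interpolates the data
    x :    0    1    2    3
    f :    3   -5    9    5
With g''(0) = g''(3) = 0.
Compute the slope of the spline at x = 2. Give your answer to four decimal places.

Let σ_i = g''(x_i). Step sizes h_i = 1, 1, 1; slopes of the chords Δ_i = (y_(i+1) - y_i)/h_i = -8, 14, -4.
  1·σ_0 + 4·σ_1 + 1·σ_2 = 6(Δ_1 - Δ_0) = 132
  1·σ_1 + 4·σ_2 + 1·σ_3 = 6(Δ_2 - Δ_1) = -108
Natural end conditions: σ_0 = σ_3 = 0.
Forward elimination and back-substitution give σ_0 = 0, σ_1 = 212/5, σ_2 = -188/5, σ_3 = 0.
On [2, 3], g'(x) = b_2 + 2c_2·(x - 2) + 3d_2·(x - 2)² with b_2 = Δ_2 - h_2(2σ_2 + σ_3)/6 = 128/15, c_2 = σ_2/2 = -94/5, d_2 = (σ_3 - σ_2)/(6h_2) = 94/15. So g'(2) = 128/15.

8.5333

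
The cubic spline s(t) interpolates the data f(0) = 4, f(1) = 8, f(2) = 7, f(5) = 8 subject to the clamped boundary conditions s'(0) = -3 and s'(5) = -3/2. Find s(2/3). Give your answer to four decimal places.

6.2171

Put σ_i = s'' at the i-th knot. Here h = (1, 1, 3) and Δ = (4, -1, 1/3), so the interior equations h_(i-1)·σ_(i-1) + 2(h_(i-1)+h_i)·σ_i + h_i·σ_(i+1) = 6(Δ_i − Δ_(i-1)) read
  1·σ_0 + 4·σ_1 + 1·σ_2 = 6(Δ_1 - Δ_0) = -30
  1·σ_1 + 8·σ_2 + 3·σ_3 = 6(Δ_2 - Δ_1) = 8
Clamped end conditions give two more equations: 2h_0·σ_0 + h_0·σ_1 = 6(Δ_0 - s'(0)) = 42 and h_2·σ_2 + 2h_2·σ_3 = 6(s'(5) - Δ_2) = -11.
Solving the tridiagonal system: σ_0 = 839/29, σ_1 = -460/29, σ_2 = 131/29, σ_3 = -356/87.
On [0, 1], s(t) = 4 - 3·t + 839/58·t² - 433/58·t³.
With t = 2/3: s(2/3) = 4868/783.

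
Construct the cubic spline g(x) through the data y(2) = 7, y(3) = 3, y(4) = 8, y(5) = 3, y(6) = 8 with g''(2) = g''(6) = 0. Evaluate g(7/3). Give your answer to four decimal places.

Put m_i = g'' at the i-th knot. Here h = (1, 1, 1, 1) and Δ = (-4, 5, -5, 5), so the interior equations h_(i-1)·m_(i-1) + 2(h_(i-1)+h_i)·m_i + h_i·m_(i+1) = 6(Δ_i − Δ_(i-1)) read
  1·m_0 + 4·m_1 + 1·m_2 = 6(Δ_1 - Δ_0) = 54
  1·m_1 + 4·m_2 + 1·m_3 = 6(Δ_2 - Δ_1) = -60
  1·m_2 + 4·m_3 + 1·m_4 = 6(Δ_3 - Δ_2) = 60
Natural end conditions: m_0 = m_4 = 0.
Hence m_0 = 0, m_1 = 555/28, m_2 = -177/7, m_3 = 597/28, m_4 = 0.
On [2, 3], g(x) = 7 - 409/56·(x - 2) + 0·(x - 2)² + 185/56·(x - 2)³.
With (x - 2) = 1/3: g(7/3) = 886/189.

4.6878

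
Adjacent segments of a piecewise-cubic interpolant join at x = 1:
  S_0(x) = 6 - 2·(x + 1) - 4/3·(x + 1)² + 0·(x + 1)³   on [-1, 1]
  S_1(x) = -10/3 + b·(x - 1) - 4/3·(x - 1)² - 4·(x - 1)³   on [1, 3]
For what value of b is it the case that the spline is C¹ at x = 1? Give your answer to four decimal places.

S_0'(x) = -2 - 8/3·(x + 1) + 0·(x + 1)², so S_0'(1) = -22/3. On the right, S_1'(1) = b, so b = -22/3.

-7.3333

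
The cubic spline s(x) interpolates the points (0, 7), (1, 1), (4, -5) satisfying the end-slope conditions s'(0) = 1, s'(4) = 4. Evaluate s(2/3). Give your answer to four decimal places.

With M_i denoting the second derivative at x_i, h_i = 1, 3, and Δ_i = (y_(i+1) − y_i)/h_i = -6, -2:
  1·M_0 + 8·M_1 + 3·M_2 = 6(Δ_1 - Δ_0) = 24
Clamped end conditions give two more equations: 2h_0·M_0 + h_0·M_1 = 6(Δ_0 - s'(0)) = -42 and h_1·M_1 + 2h_1·M_2 = 6(s'(4) - Δ_1) = 36.
Solving: M_0 = -93/4, M_1 = 9/2, M_2 = 15/4.
On [0, 1], s(x) = 7 + 1·x - 93/8·x² + 37/8·x³.
With x = 2/3: s(2/3) = 209/54.

3.8704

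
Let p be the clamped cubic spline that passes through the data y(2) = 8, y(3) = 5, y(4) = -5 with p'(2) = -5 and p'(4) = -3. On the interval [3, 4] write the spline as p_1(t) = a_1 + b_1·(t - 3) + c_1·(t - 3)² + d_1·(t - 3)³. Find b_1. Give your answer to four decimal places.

Write m_i for p''(x_i). With h_i = 1, 1 and divided differences Δ_i = -3, -10, the continuity of p' gives the tridiagonal system
  1·m_0 + 4·m_1 + 1·m_2 = 6(Δ_1 - Δ_0) = -42
Clamped end conditions give two more equations: 2h_0·m_0 + h_0·m_1 = 6(Δ_0 - p'(2)) = 12 and h_1·m_1 + 2h_1·m_2 = 6(p'(4) - Δ_1) = 42.
Solving the tridiagonal system: m_0 = 35/2, m_1 = -23, m_2 = 65/2.
On [3, 4], with p_1(t) = a_1 + b_1·(t - 3) + c_1·(t - 3)² + d_1·(t - 3)³: c_1 = m_1/2 = -23/2, d_1 = (m_2 - m_1)/(6h_1) = 37/4, b_1 = Δ_1 - h_1(2m_1 + m_2)/6 = -31/4.

-7.7500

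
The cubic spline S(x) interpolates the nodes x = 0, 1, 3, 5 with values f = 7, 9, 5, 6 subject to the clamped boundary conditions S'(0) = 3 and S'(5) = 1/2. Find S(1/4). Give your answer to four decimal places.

Write M_i for S''(x_i). With h_i = 1, 2, 2 and divided differences Δ_i = 2, -2, 1/2, the continuity of S' gives the tridiagonal system
  1·M_0 + 6·M_1 + 2·M_2 = 6(Δ_1 - Δ_0) = -24
  2·M_1 + 8·M_2 + 2·M_3 = 6(Δ_2 - Δ_1) = 15
Clamped end conditions give two more equations: 2h_0·M_0 + h_0·M_1 = 6(Δ_0 - S'(0)) = -6 and h_2·M_2 + 2h_2·M_3 = 6(S'(5) - Δ_2) = 0.
Solving: M_0 = -10/23, M_1 = -118/23, M_2 = 83/23, M_3 = -83/46.
On [0, 1], S(x) = 7 + 3·x - 5/23·x² - 18/23·x³.
With x = 1/4: S(1/4) = 5685/736.

7.7242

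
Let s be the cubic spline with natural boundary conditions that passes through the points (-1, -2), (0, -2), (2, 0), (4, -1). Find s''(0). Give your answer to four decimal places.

1.5000

Write M_i for s''(x_i). With h_i = 1, 2, 2 and divided differences Δ_i = 0, 1, -1/2, the continuity of s' gives the tridiagonal system
  1·M_0 + 6·M_1 + 2·M_2 = 6(Δ_1 - Δ_0) = 6
  2·M_1 + 8·M_2 + 2·M_3 = 6(Δ_2 - Δ_1) = -9
Natural end conditions: M_0 = M_3 = 0.
Solving: M_0 = 0, M_1 = 3/2, M_2 = -3/2, M_3 = 0.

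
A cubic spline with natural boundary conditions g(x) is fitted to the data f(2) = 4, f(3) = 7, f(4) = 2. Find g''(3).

-12

Put m_i = g'' at the i-th knot. Here h = (1, 1) and Δ = (3, -5), so the interior equations h_(i-1)·m_(i-1) + 2(h_(i-1)+h_i)·m_i + h_i·m_(i+1) = 6(Δ_i − Δ_(i-1)) read
  1·m_0 + 4·m_1 + 1·m_2 = 6(Δ_1 - Δ_0) = -48
Natural end conditions: m_0 = m_2 = 0.
Hence m_0 = 0, m_1 = -12, m_2 = 0.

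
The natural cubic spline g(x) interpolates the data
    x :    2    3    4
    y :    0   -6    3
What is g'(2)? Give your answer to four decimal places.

Let m_i = g''(x_i). Step sizes h_i = 1, 1; slopes of the chords Δ_i = (y_(i+1) - y_i)/h_i = -6, 9.
  1·m_0 + 4·m_1 + 1·m_2 = 6(Δ_1 - Δ_0) = 90
Natural end conditions: m_0 = m_2 = 0.
Solving the tridiagonal system: m_0 = 0, m_1 = 45/2, m_2 = 0.
On [2, 3], g'(x) = b_0 + 2c_0·(x - 2) + 3d_0·(x - 2)² with b_0 = Δ_0 - h_0(2m_0 + m_1)/6 = -39/4, c_0 = m_0/2 = 0, d_0 = (m_1 - m_0)/(6h_0) = 15/4. So g'(2) = -39/4.

-9.7500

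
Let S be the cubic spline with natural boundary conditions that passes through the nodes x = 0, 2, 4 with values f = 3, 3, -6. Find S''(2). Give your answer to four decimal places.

-3.3750

Put σ_i = S'' at the i-th knot. Here h = (2, 2) and Δ = (0, -9/2), so the interior equations h_(i-1)·σ_(i-1) + 2(h_(i-1)+h_i)·σ_i + h_i·σ_(i+1) = 6(Δ_i − Δ_(i-1)) read
  2·σ_0 + 8·σ_1 + 2·σ_2 = 6(Δ_1 - Δ_0) = -27
Natural end conditions: σ_0 = σ_2 = 0.
Hence σ_0 = 0, σ_1 = -27/8, σ_2 = 0.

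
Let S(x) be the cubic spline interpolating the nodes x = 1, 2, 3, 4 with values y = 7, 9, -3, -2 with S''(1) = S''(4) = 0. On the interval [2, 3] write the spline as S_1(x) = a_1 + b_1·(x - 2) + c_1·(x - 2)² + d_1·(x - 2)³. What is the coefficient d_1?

9

Put M_i = S'' at the i-th knot. Here h = (1, 1, 1) and Δ = (2, -12, 1), so the interior equations h_(i-1)·M_(i-1) + 2(h_(i-1)+h_i)·M_i + h_i·M_(i+1) = 6(Δ_i − Δ_(i-1)) read
  1·M_0 + 4·M_1 + 1·M_2 = 6(Δ_1 - Δ_0) = -84
  1·M_1 + 4·M_2 + 1·M_3 = 6(Δ_2 - Δ_1) = 78
Natural end conditions: M_0 = M_3 = 0.
Solving: M_0 = 0, M_1 = -138/5, M_2 = 132/5, M_3 = 0.
On [2, 3], with S_1(x) = a_1 + b_1·(x - 2) + c_1·(x - 2)² + d_1·(x - 2)³: c_1 = M_1/2 = -69/5, d_1 = (M_2 - M_1)/(6h_1) = 9, b_1 = Δ_1 - h_1(2M_1 + M_2)/6 = -36/5.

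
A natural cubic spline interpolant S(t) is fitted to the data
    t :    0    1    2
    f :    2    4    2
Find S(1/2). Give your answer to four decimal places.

Let M_i = S''(x_i). Step sizes h_i = 1, 1; slopes of the chords Δ_i = (y_(i+1) - y_i)/h_i = 2, -2.
  1·M_0 + 4·M_1 + 1·M_2 = 6(Δ_1 - Δ_0) = -24
Natural end conditions: M_0 = M_2 = 0.
Solving: M_0 = 0, M_1 = -6, M_2 = 0.
On [0, 1], S(t) = 2 + 3·t + 0·t² - 1·t³.
With t = 1/2: S(1/2) = 27/8.

3.3750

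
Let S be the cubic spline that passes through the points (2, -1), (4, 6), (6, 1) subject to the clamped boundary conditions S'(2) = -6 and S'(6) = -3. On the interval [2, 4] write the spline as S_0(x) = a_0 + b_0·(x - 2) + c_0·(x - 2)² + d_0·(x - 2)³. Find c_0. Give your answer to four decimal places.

9.7500

Write M_i for S''(x_i). With h_i = 2, 2 and divided differences Δ_i = 7/2, -5/2, the continuity of S' gives the tridiagonal system
  2·M_0 + 8·M_1 + 2·M_2 = 6(Δ_1 - Δ_0) = -36
Clamped end conditions give two more equations: 2h_0·M_0 + h_0·M_1 = 6(Δ_0 - S'(2)) = 57 and h_1·M_1 + 2h_1·M_2 = 6(S'(6) - Δ_1) = -3.
Forward elimination and back-substitution give M_0 = 39/2, M_1 = -21/2, M_2 = 9/2.
On [2, 4], with S_0(x) = a_0 + b_0·(x - 2) + c_0·(x - 2)² + d_0·(x - 2)³: c_0 = M_0/2 = 39/4, d_0 = (M_1 - M_0)/(6h_0) = -5/2, b_0 = Δ_0 - h_0(2M_0 + M_1)/6 = -6.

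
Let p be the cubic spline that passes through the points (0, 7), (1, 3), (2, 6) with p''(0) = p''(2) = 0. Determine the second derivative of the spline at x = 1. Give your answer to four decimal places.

10.5000

Let m_i = p''(x_i). Step sizes h_i = 1, 1; slopes of the chords Δ_i = (y_(i+1) - y_i)/h_i = -4, 3.
  1·m_0 + 4·m_1 + 1·m_2 = 6(Δ_1 - Δ_0) = 42
Natural end conditions: m_0 = m_2 = 0.
Solving: m_0 = 0, m_1 = 21/2, m_2 = 0.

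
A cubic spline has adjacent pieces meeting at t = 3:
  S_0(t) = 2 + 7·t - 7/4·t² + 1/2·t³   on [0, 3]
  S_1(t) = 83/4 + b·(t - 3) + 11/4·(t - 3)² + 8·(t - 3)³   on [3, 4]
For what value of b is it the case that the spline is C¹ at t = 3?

S_0'(t) = 7 - 7/2·t + 3/2·t², so S_0'(3) = 10. On the right, S_1'(3) = b, so b = 10.

10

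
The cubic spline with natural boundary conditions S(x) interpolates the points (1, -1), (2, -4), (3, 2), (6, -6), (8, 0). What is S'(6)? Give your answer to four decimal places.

Let σ_i = S''(x_i). Step sizes h_i = 1, 1, 3, 2; slopes of the chords Δ_i = (y_(i+1) - y_i)/h_i = -3, 6, -8/3, 3.
  1·σ_0 + 4·σ_1 + 1·σ_2 = 6(Δ_1 - Δ_0) = 54
  1·σ_1 + 8·σ_2 + 3·σ_3 = 6(Δ_2 - Δ_1) = -52
  3·σ_2 + 10·σ_3 + 2·σ_4 = 6(Δ_3 - Δ_2) = 34
Natural end conditions: σ_0 = σ_4 = 0.
Solving the tridiagonal system: σ_0 = 0, σ_1 = 2228/137, σ_2 = -1514/137, σ_3 = 920/137, σ_4 = 0.
On [6, 8], S'(x) = b_3 + 2c_3·(x - 6) + 3d_3·(x - 6)² with b_3 = Δ_3 - h_3(2σ_3 + σ_4)/6 = -607/411, c_3 = σ_3/2 = 460/137, d_3 = (σ_4 - σ_3)/(6h_3) = -230/411. So S'(6) = -607/411.

-1.4769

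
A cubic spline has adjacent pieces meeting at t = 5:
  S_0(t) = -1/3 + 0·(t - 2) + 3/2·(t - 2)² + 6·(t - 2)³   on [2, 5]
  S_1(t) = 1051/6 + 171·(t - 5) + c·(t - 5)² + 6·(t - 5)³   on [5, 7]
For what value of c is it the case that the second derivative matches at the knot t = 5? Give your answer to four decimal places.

55.5000

S_0''(t) = 3 + 36·(t - 2), so S_0''(5) = 111. On the right, S_1''(5) = 2c, so c = 111/2.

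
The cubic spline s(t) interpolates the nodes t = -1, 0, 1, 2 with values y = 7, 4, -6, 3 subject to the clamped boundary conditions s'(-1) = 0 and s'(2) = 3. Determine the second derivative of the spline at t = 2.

Put M_i = s'' at the i-th knot. Here h = (1, 1, 1) and Δ = (-3, -10, 9), so the interior equations h_(i-1)·M_(i-1) + 2(h_(i-1)+h_i)·M_i + h_i·M_(i+1) = 6(Δ_i − Δ_(i-1)) read
  1·M_0 + 4·M_1 + 1·M_2 = 6(Δ_1 - Δ_0) = -42
  1·M_1 + 4·M_2 + 1·M_3 = 6(Δ_2 - Δ_1) = 114
Clamped end conditions give two more equations: 2h_0·M_0 + h_0·M_1 = 6(Δ_0 - s'(-1)) = -18 and h_2·M_2 + 2h_2·M_3 = 6(s'(2) - Δ_2) = -36.
Hence M_0 = 2, M_1 = -22, M_2 = 44, M_3 = -40.

-40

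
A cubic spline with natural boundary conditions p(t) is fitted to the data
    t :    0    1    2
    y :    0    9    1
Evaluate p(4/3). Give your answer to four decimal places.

7.9074

Write σ_i for p''(x_i). With h_i = 1, 1 and divided differences Δ_i = 9, -8, the continuity of p' gives the tridiagonal system
  1·σ_0 + 4·σ_1 + 1·σ_2 = 6(Δ_1 - Δ_0) = -102
Natural end conditions: σ_0 = σ_2 = 0.
Solving the tridiagonal system: σ_0 = 0, σ_1 = -51/2, σ_2 = 0.
On [1, 2], p(t) = 9 + 1/2·(t - 1) - 51/4·(t - 1)² + 17/4·(t - 1)³.
With (t - 1) = 1/3: p(4/3) = 427/54.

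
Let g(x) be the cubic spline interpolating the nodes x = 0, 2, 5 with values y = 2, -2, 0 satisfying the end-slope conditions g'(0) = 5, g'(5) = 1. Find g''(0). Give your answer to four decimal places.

-12.9000

With m_i denoting the second derivative at x_i, h_i = 2, 3, and Δ_i = (y_(i+1) − y_i)/h_i = -2, 2/3:
  2·m_0 + 10·m_1 + 3·m_2 = 6(Δ_1 - Δ_0) = 16
Clamped end conditions give two more equations: 2h_0·m_0 + h_0·m_1 = 6(Δ_0 - g'(0)) = -42 and h_1·m_1 + 2h_1·m_2 = 6(g'(5) - Δ_1) = 2.
Solving: m_0 = -129/10, m_1 = 24/5, m_2 = -31/15.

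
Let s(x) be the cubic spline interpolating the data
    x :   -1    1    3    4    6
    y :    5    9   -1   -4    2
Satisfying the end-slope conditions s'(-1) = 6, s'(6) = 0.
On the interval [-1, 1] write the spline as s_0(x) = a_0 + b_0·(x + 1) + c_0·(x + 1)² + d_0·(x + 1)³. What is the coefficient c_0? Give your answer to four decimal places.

-1.7705

Write M_i for s''(x_i). With h_i = 2, 2, 1, 2 and divided differences Δ_i = 2, -5, -3, 3, the continuity of s' gives the tridiagonal system
  2·M_0 + 8·M_1 + 2·M_2 = 6(Δ_1 - Δ_0) = -42
  2·M_1 + 6·M_2 + 1·M_3 = 6(Δ_2 - Δ_1) = 12
  1·M_2 + 6·M_3 + 2·M_4 = 6(Δ_3 - Δ_2) = 36
Clamped end conditions give two more equations: 2h_0·M_0 + h_0·M_1 = 6(Δ_0 - s'(-1)) = -24 and h_3·M_3 + 2h_3·M_4 = 6(s'(6) - Δ_3) = -18.
Forward elimination and back-substitution give M_0 = -216/61, M_1 = -300/61, M_2 = 135/61, M_3 = 522/61, M_4 = -1071/122.
On [-1, 1], with s_0(x) = a_0 + b_0·(x + 1) + c_0·(x + 1)² + d_0·(x + 1)³: c_0 = M_0/2 = -108/61, d_0 = (M_1 - M_0)/(6h_0) = -7/61, b_0 = Δ_0 - h_0(2M_0 + M_1)/6 = 6.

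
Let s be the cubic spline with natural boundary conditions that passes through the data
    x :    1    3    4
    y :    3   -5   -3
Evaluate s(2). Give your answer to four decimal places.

-2.5000

Let m_i = s''(x_i). Step sizes h_i = 2, 1; slopes of the chords Δ_i = (y_(i+1) - y_i)/h_i = -4, 2.
  2·m_0 + 6·m_1 + 1·m_2 = 6(Δ_1 - Δ_0) = 36
Natural end conditions: m_0 = m_2 = 0.
Solving the tridiagonal system: m_0 = 0, m_1 = 6, m_2 = 0.
On [1, 3], s(x) = 3 - 6·(x - 1) + 0·(x - 1)² + 1/2·(x - 1)³.
With (x - 1) = 1: s(2) = -5/2.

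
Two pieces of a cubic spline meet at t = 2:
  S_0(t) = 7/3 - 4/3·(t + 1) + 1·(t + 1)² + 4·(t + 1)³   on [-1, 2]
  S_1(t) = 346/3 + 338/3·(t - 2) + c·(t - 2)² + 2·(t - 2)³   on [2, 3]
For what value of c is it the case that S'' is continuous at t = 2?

37

S_0''(t) = 2 + 24·(t + 1), so S_0''(2) = 74. On the right, S_1''(2) = 2c, so c = 37.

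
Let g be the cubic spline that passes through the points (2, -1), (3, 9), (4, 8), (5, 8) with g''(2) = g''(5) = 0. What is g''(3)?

Put M_i = g'' at the i-th knot. Here h = (1, 1, 1) and Δ = (10, -1, 0), so the interior equations h_(i-1)·M_(i-1) + 2(h_(i-1)+h_i)·M_i + h_i·M_(i+1) = 6(Δ_i − Δ_(i-1)) read
  1·M_0 + 4·M_1 + 1·M_2 = 6(Δ_1 - Δ_0) = -66
  1·M_1 + 4·M_2 + 1·M_3 = 6(Δ_2 - Δ_1) = 6
Natural end conditions: M_0 = M_3 = 0.
Solving: M_0 = 0, M_1 = -18, M_2 = 6, M_3 = 0.

-18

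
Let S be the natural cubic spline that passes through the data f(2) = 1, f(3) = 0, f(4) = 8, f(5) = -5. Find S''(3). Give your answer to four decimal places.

22.8000

Write M_i for S''(x_i). With h_i = 1, 1, 1 and divided differences Δ_i = -1, 8, -13, the continuity of S' gives the tridiagonal system
  1·M_0 + 4·M_1 + 1·M_2 = 6(Δ_1 - Δ_0) = 54
  1·M_1 + 4·M_2 + 1·M_3 = 6(Δ_2 - Δ_1) = -126
Natural end conditions: M_0 = M_3 = 0.
Solving the tridiagonal system: M_0 = 0, M_1 = 114/5, M_2 = -186/5, M_3 = 0.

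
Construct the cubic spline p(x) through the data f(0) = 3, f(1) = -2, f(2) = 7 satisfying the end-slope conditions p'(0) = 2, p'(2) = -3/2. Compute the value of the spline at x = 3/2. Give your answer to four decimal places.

3.0469

With M_i denoting the second derivative at x_i, h_i = 1, 1, and Δ_i = (y_(i+1) − y_i)/h_i = -5, 9:
  1·M_0 + 4·M_1 + 1·M_2 = 6(Δ_1 - Δ_0) = 84
Clamped end conditions give two more equations: 2h_0·M_0 + h_0·M_1 = 6(Δ_0 - p'(0)) = -42 and h_1·M_1 + 2h_1·M_2 = 6(p'(2) - Δ_1) = -63.
Solving: M_0 = -175/4, M_1 = 91/2, M_2 = -217/4.
On [1, 2], p(x) = -2 + 23/8·(x - 1) + 91/4·(x - 1)² - 133/8·(x - 1)³.
With (x - 1) = 1/2: p(3/2) = 195/64.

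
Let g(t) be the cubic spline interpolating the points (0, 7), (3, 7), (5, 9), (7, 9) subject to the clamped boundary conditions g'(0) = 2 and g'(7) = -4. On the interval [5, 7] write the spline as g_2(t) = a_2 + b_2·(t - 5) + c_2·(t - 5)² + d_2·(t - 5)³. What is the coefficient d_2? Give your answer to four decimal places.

-0.5608

With M_i denoting the second derivative at x_i, h_i = 3, 2, 2, and Δ_i = (y_(i+1) − y_i)/h_i = 0, 1, 0:
  3·M_0 + 10·M_1 + 2·M_2 = 6(Δ_1 - Δ_0) = 6
  2·M_1 + 8·M_2 + 2·M_3 = 6(Δ_2 - Δ_1) = -6
Clamped end conditions give two more equations: 2h_0·M_0 + h_0·M_1 = 6(Δ_0 - g'(0)) = -12 and h_2·M_2 + 2h_2·M_3 = 6(g'(7) - Δ_2) = -24.
Hence M_0 = -98/37, M_1 = 48/37, M_2 = 18/37, M_3 = -231/37.
On [5, 7], with g_2(t) = a_2 + b_2·(t - 5) + c_2·(t - 5)² + d_2·(t - 5)³: c_2 = M_2/2 = 9/37, d_2 = (M_3 - M_2)/(6h_2) = -83/148, b_2 = Δ_2 - h_2(2M_2 + M_3)/6 = 65/37.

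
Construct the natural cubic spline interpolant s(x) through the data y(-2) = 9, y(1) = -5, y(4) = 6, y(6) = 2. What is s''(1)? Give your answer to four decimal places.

With m_i denoting the second derivative at x_i, h_i = 3, 3, 2, and Δ_i = (y_(i+1) − y_i)/h_i = -14/3, 11/3, -2:
  3·m_0 + 12·m_1 + 3·m_2 = 6(Δ_1 - Δ_0) = 50
  3·m_1 + 10·m_2 + 2·m_3 = 6(Δ_2 - Δ_1) = -34
Natural end conditions: m_0 = m_3 = 0.
Solving: m_0 = 0, m_1 = 602/111, m_2 = -186/37, m_3 = 0.

5.4234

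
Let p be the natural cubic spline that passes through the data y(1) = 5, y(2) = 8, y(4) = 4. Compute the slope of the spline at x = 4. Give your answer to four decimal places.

Put M_i = p'' at the i-th knot. Here h = (1, 2) and Δ = (3, -2), so the interior equations h_(i-1)·M_(i-1) + 2(h_(i-1)+h_i)·M_i + h_i·M_(i+1) = 6(Δ_i − Δ_(i-1)) read
  1·M_0 + 6·M_1 + 2·M_2 = 6(Δ_1 - Δ_0) = -30
Natural end conditions: M_0 = M_2 = 0.
Hence M_0 = 0, M_1 = -5, M_2 = 0.
On [2, 4], p'(x) = b_1 + 2c_1·(x - 2) + 3d_1·(x - 2)² with b_1 = Δ_1 - h_1(2M_1 + M_2)/6 = 4/3, c_1 = M_1/2 = -5/2, d_1 = (M_2 - M_1)/(6h_1) = 5/12. So p'(4) = -11/3.

-3.6667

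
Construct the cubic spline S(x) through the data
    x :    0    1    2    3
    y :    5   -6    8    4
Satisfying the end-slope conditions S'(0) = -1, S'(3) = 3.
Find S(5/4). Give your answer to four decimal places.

-3.9969

With M_i denoting the second derivative at x_i, h_i = 1, 1, 1, and Δ_i = (y_(i+1) − y_i)/h_i = -11, 14, -4:
  1·M_0 + 4·M_1 + 1·M_2 = 6(Δ_1 - Δ_0) = 150
  1·M_1 + 4·M_2 + 1·M_3 = 6(Δ_2 - Δ_1) = -108
Clamped end conditions give two more equations: 2h_0·M_0 + h_0·M_1 = 6(Δ_0 - S'(0)) = -60 and h_2·M_2 + 2h_2·M_3 = 6(S'(3) - Δ_2) = 42.
Forward elimination and back-substitution give M_0 = -956/15, M_1 = 1012/15, M_2 = -842/15, M_3 = 736/15.
On [1, 2], S(x) = -6 + 13/15·(x - 1) + 506/15·(x - 1)² - 103/5·(x - 1)³.
With (x - 1) = 1/4: S(5/4) = -1279/320.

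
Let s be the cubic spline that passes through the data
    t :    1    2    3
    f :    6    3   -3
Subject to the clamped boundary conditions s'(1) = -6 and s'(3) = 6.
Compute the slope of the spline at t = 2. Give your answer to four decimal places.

-6.7500

With M_i denoting the second derivative at x_i, h_i = 1, 1, and Δ_i = (y_(i+1) − y_i)/h_i = -3, -6:
  1·M_0 + 4·M_1 + 1·M_2 = 6(Δ_1 - Δ_0) = -18
Clamped end conditions give two more equations: 2h_0·M_0 + h_0·M_1 = 6(Δ_0 - s'(1)) = 18 and h_1·M_1 + 2h_1·M_2 = 6(s'(3) - Δ_1) = 72.
Hence M_0 = 39/2, M_1 = -21, M_2 = 93/2.
On [2, 3], s'(t) = b_1 + 2c_1·(t - 2) + 3d_1·(t - 2)² with b_1 = Δ_1 - h_1(2M_1 + M_2)/6 = -27/4, c_1 = M_1/2 = -21/2, d_1 = (M_2 - M_1)/(6h_1) = 45/4. So s'(2) = -27/4.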